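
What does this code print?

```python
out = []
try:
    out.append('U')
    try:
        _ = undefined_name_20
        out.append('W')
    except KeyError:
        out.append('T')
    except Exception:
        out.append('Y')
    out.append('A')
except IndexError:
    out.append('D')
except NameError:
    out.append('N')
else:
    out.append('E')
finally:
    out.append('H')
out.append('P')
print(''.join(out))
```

Execution trace: 'U' (try body) → 'Y' (inner except Exception) → 'A' (try body, no exception) → 'E' (else) → 'H' (finally) → 'P' (after the try/except). Output: UYAEHP

Answer: UYAEHP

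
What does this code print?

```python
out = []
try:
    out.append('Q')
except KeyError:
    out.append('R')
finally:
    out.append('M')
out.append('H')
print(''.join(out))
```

Execution trace: 'Q' (try body, no exception) → 'M' (finally) → 'H' (after the try/except). Output: QMH

Answer: QMH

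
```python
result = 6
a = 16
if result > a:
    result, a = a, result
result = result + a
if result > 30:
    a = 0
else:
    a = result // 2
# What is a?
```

Trace:
`result = 6` → result = 6
`a = 16` → a = 16
`if result > a: ...` → result > a is False → no variable changes
`result = result + a` → result = 22
`if result > 30: ...` → result > 30 is False, take else branch → a = 11
So a = 11

Answer: 11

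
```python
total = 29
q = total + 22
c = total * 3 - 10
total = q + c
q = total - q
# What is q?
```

Trace:
`total = 29` → total = 29
`q = total + 22` → q = 51
`c = total * 3 - 10` → c = 77
`total = q + c` → total = 128
`q = total - q` → q = 77
So q = 77

Answer: 77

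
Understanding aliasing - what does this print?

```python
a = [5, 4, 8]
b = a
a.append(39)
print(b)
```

Key concept: basic list aliasing.
Step by step:
`a = [5, 4, 8]` → a = [5, 4, 8]
`b = a` → b = [5, 4, 8] (same object as a)
`a.append(39)` → a = [5, 4, 8, 39] (same object as b); b = [5, 4, 8, 39] (same object as a)
`print(b)` → prints [5, 4, 8, 39]

Answer: [5, 4, 8, 39]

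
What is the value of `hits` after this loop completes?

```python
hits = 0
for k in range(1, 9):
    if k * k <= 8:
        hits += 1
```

Count numbers where k² ≤ 8
`hits` takes the values: 0 → 1 → 2

Answer: 2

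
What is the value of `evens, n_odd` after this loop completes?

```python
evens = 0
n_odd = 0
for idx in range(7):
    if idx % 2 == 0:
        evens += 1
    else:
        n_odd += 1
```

Count evens and odds in range(7)
`evens, n_odd` takes the values: (0, 0) → (1, 0) → (1, 1) → (2, 1) → (2, 2) → (3, 2) → (3, 3) → (4, 3)

Answer: 4, 3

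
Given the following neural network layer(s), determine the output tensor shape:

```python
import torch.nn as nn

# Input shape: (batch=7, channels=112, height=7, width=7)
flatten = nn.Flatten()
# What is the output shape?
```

Input: (7, 112, 7, 7) -> Output: (7, 5488)

Answer: (7, 5488)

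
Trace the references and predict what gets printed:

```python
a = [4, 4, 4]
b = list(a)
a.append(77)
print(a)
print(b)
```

Key concept: list() constructor creates copy.
Step by step:
`a = [4, 4, 4]` → a = [4, 4, 4]
`b = list(a)` → b = [4, 4, 4]
`a.append(77)` → a = [4, 4, 4, 77]
`print(a)` → prints [4, 4, 4, 77]
`print(b)` → prints [4, 4, 4]

Answer:
[4, 4, 4, 77]
[4, 4, 4]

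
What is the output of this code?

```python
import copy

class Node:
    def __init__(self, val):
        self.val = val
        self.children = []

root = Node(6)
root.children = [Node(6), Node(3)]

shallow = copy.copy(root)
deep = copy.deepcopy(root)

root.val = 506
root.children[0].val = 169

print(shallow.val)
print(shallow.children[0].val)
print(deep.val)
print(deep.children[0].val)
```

Key concept: deep copy with custom objects.
Step by step:
`root = Node(6)` → root = Node(val=6, children=[])
`root.children = [Node(6), Node(3)]` → root = Node(val=6, children=[Node(val=6, children=[]), Node(val=3, children=[])])
`shallow = copy.copy(root)` → shallow = Node(val=6, children=[Node(val=6, children=[]), Node(val=3, children=[])])
`deep = copy.deepcopy(root)` → deep = Node(val=6, children=[Node(val=6, children=[]), Node(val=3, children=[])])
`root.val = 506` → root = Node(val=506, children=[Node(val=6, children=[]), Node(val=3, children=[])])
`root.children[0].val = 169` → root = Node(val=506, children=[Node(val=169, children=[]), Node(val=3, children=[])]); shallow = Node(val=6, children=[Node(val=169, children=[]), Node(val=3, children=[])])
`print(shallow.val)` → prints 6
`print(shallow.children[0].val)` → prints 169
`print(deep.val)` → prints 6
`print(deep.children[0].val)` → prints 6

Answer:
6
169
6
6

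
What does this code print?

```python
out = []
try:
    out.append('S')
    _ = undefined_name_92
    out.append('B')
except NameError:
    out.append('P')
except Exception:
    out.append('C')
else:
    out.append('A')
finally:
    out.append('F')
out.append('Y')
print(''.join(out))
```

Execution trace: 'S' (try body) → 'P' (except NameError) → 'F' (finally) → 'Y' (after the try/except). Output: SPFY

Answer: SPFY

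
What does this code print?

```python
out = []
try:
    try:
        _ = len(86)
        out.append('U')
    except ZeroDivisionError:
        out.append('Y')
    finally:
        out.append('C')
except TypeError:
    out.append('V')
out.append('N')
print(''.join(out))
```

Execution trace: 'C' (finally) → 'V' (outer except TypeError) → 'N' (after the try/except). Output: CVN

Answer: CVN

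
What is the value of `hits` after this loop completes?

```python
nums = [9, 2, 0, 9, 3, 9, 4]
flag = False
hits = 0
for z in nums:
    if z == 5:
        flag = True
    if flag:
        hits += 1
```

Count elements after first 5 in [9, 2, 0, 9, 3, 9, 4]
`hits` takes the values: 0

Answer: 0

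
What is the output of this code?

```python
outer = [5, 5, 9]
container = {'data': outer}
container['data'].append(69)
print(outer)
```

Key concept: dict holds reference to list.
Step by step:
`outer = [5, 5, 9]` → outer = [5, 5, 9]
`container = {'data': outer}` → container = {'data': [5, 5, 9]}
`container['data'].append(69)` → outer = [5, 5, 9, 69]; container = {'data': [5, 5, 9, 69]}
`print(outer)` → prints [5, 5, 9, 69]

Answer: [5, 5, 9, 69]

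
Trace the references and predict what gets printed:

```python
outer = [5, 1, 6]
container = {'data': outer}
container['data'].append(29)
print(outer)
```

Key concept: dict holds reference to list.
Step by step:
`outer = [5, 1, 6]` → outer = [5, 1, 6]
`container = {'data': outer}` → container = {'data': [5, 1, 6]}
`container['data'].append(29)` → outer = [5, 1, 6, 29]; container = {'data': [5, 1, 6, 29]}
`print(outer)` → prints [5, 1, 6, 29]

Answer: [5, 1, 6, 29]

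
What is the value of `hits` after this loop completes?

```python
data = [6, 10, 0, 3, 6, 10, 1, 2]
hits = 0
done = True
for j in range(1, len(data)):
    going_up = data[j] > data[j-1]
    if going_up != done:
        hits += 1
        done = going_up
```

Count direction changes in [6, 10, 0, 3, 6, 10, 1, 2]
`hits` takes the values: 0 → 1 → 2 → 3 → 4

Answer: 4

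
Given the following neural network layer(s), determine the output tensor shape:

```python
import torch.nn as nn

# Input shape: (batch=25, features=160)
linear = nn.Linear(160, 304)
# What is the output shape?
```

Input: (25, 160) -> Output: (25, 304)

Answer: (25, 304)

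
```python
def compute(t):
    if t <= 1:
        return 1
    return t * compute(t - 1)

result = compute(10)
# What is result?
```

compute(10) = 10 * 9 * 8 * 7 * 6 * 5 * 4 * 3 * 2 * 1 = 3628800

Answer: 3628800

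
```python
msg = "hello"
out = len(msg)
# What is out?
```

Trace:
`msg = "hello"` → msg = 'hello'
`out = len(msg)` → out = 5
So out = 5

Answer: 5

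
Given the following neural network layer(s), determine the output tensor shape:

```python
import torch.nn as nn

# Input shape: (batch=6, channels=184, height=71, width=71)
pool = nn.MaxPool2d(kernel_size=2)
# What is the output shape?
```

Input: (6, 184, 71, 71) -> Output: (6, 184, 35, 35)

Answer: (6, 184, 35, 35)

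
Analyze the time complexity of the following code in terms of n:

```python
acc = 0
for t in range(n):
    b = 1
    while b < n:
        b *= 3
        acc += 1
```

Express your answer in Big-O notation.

Each loop level contributes: n × log n. Multiplying the contributions gives O(n log n).

Answer: O(n log n)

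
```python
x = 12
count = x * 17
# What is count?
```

Trace:
`x = 12` → x = 12
`count = x * 17` → count = 204
So count = 204

Answer: 204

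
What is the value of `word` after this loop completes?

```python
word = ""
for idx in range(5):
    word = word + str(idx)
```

Concatenate digits 0 to 4
`word` takes the values: "" → "0" → "01" → "012" → "0123" → "01234"

Answer: "01234"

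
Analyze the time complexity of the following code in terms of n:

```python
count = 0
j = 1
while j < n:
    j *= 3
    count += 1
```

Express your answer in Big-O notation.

Each loop level contributes: log n. Multiplying the contributions gives O(log n).

Answer: O(log n)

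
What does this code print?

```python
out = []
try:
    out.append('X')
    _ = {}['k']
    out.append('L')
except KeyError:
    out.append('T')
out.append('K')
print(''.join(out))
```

Execution trace: 'X' (try body) → 'T' (except KeyError) → 'K' (after the try/except). Output: XTK

Answer: XTK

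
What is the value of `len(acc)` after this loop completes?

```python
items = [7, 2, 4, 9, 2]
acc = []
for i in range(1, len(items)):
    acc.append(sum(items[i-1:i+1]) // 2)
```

Number of 2-element averages
`acc` takes the values: [] → [4] → [4, 3] → [4, 3, 6] → [4, 3, 6, 5]
So `len(acc)` = 4

Answer: 4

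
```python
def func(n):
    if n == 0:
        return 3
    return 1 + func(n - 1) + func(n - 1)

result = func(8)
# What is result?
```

func(n) = 1 + 2·func(n-1), func(0)=3. Closed form: (3+1)·2^8 - 1 = 1023.

Answer: 1023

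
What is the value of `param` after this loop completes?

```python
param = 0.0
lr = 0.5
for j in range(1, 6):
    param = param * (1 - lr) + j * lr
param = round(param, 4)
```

Moving average with lr=0.5
`param` takes the values: 0.0 → 0.5 → 1.25 → 2.125 → 3.0625 → 4.03125 → 4.0312

Answer: 4.0312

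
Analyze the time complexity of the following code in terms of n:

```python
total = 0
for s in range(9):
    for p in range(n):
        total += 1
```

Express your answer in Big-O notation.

Each loop level contributes: 1 × n. Multiplying the contributions gives O(n).

Answer: O(n)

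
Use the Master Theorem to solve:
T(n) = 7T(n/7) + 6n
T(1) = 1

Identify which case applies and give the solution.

a=7, b=7, f(n)=6n. log_7(7) = 1. Since c=1 = 1, Case 2 applies: T(n) = Θ(n^log_b(a) · log n) = O(n log n).

Answer: O(n log n) - Case 2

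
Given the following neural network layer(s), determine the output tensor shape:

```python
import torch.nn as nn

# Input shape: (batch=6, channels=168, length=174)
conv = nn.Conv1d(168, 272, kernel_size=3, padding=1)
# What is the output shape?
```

Input: (6, 168, 174) -> Output: (6, 272, 174)

Answer: (6, 272, 174)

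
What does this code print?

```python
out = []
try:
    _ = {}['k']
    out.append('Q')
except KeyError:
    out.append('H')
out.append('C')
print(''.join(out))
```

Execution trace: 'H' (except KeyError) → 'C' (after the try/except). Output: HC

Answer: HC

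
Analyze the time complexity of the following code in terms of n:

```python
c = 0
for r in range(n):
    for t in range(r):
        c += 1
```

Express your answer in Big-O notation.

Each loop level contributes: n × n. Multiplying the contributions gives O(n^2).

Answer: O(n^2)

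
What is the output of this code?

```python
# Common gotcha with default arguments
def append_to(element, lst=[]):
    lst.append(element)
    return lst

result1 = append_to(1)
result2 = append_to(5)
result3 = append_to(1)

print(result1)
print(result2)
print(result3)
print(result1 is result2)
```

Key concept: mutable default argument gotcha.
Step by step:
`result1 = append_to(1)` → result1 = [1]
`result2 = append_to(5)` → result1 = [1, 5] (same object as result2); result2 = [1, 5] (same object as result1)
`result3 = append_to(1)` → result1 = [1, 5, 1] (same object as result2, result3); result2 = [1, 5, 1] (same object as result1, result3); result3 = [1, 5, 1] (same object as result1, result2)
`print(result1)` → prints [1, 5, 1]
`print(result2)` → prints [1, 5, 1]
`print(result3)` → prints [1, 5, 1]
`print(result1 is result2)` → prints True

Answer:
[1, 5, 1]
[1, 5, 1]
[1, 5, 1]
True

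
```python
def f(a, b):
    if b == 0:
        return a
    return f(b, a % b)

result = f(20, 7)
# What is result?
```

f(20, 7) -> f(7, 6) -> f(6, 1) -> f(1, 0) -> 1

Answer: 1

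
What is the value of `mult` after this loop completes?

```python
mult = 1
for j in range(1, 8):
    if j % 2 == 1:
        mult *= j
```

Product of odd numbers 1 to 7
`mult` takes the values: 1 → 3 → 15 → 105

Answer: 105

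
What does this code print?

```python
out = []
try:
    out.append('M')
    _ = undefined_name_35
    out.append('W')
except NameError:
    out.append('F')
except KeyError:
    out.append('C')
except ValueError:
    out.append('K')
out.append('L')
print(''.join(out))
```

Execution trace: 'M' (try body) → 'F' (except NameError) → 'L' (after the try/except). Output: MFL

Answer: MFL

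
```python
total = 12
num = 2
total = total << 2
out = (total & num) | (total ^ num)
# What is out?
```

Trace:
`total = 12` → total = 12
`num = 2` → num = 2
`total = total << 2` → total = 48
`out = (total & num) | (total ^ num)` → out = 50
So out = 50

Answer: 50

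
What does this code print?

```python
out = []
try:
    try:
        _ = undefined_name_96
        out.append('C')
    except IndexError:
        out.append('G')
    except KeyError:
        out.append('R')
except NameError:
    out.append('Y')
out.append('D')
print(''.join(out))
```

Execution trace: 'Y' (outer except NameError) → 'D' (after the try/except). Output: YD

Answer: YD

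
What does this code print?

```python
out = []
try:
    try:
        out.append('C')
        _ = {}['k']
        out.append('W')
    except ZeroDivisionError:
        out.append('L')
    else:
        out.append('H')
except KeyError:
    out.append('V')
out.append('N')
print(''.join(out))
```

Execution trace: 'C' (inner try body) → 'V' (outer except KeyError) → 'N' (after the try/except). Output: CVN

Answer: CVN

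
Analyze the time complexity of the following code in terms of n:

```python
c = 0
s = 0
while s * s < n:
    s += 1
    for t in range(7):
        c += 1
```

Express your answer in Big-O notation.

Each loop level contributes: √n × 1. Multiplying the contributions gives O(√n).

Answer: O(√n)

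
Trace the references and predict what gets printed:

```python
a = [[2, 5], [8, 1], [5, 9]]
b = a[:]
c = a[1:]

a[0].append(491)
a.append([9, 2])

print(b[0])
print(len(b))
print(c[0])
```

Key concept: slice with nested mutation.
Step by step:
`a = [[2, 5], [8, 1], [5, 9]]` → a = [[2, 5], [8, 1], [5, 9]]
`b = a[:]` → b = [[2, 5], [8, 1], [5, 9]]
`c = a[1:]` → c = [[8, 1], [5, 9]]
`a[0].append(491)` → a = [[2, 5, 491], [8, 1], [5, 9]]; b = [[2, 5, 491], [8, 1], [5, 9]]
`a.append([9, 2])` → a = [[2, 5, 491], [8, 1], [5, 9], [9, 2]]
`print(b[0])` → prints [2, 5, 491]
`print(len(b))` → prints 3
`print(c[0])` → prints [8, 1]

Answer:
[2, 5, 491]
3
[8, 1]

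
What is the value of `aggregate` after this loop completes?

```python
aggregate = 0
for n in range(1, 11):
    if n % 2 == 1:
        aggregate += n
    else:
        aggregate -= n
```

Add odd, subtract even
`aggregate` takes the values: 0 → 1 → -1 → 2 → -2 → 3 → -3 → 4 → -4 → 5 → -5

Answer: -5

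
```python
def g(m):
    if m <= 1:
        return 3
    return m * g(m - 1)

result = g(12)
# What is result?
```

g(12) = 12 * 11 * 10 * 9 * 8 * 7 * 6 * 5 * 4 * 3 * 2 * 3 = 1437004800

Answer: 1437004800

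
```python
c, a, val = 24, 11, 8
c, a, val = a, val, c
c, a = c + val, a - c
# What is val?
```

Trace:
`c, a, val = 24, 11, 8` → c = 24; a = 11; val = 8
`c, a, val = a, val, c` → c = 11; a = 8; val = 24
`c, a = c + val, a - c` → c = 35; a = -3
So val = 24

Answer: 24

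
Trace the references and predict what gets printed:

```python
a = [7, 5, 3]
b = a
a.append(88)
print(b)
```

Key concept: basic list aliasing.
Step by step:
`a = [7, 5, 3]` → a = [7, 5, 3]
`b = a` → b = [7, 5, 3] (same object as a)
`a.append(88)` → a = [7, 5, 3, 88] (same object as b); b = [7, 5, 3, 88] (same object as a)
`print(b)` → prints [7, 5, 3, 88]

Answer: [7, 5, 3, 88]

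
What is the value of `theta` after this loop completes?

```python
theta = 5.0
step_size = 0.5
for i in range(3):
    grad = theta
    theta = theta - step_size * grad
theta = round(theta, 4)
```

Gradient descent: w = 5.0 * (1 - 0.5)^3
`theta` takes the values: 5.0 → 2.5 → 1.25 → 0.625

Answer: 0.625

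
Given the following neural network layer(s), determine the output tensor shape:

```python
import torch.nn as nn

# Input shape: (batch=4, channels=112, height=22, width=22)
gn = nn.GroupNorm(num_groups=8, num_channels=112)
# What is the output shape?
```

Input: (4, 112, 22, 22) -> Output: (4, 112, 22, 22)

Answer: (4, 112, 22, 22)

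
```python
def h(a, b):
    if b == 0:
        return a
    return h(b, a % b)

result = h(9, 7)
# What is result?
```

h(9, 7) -> h(7, 2) -> h(2, 1) -> h(1, 0) -> 1

Answer: 1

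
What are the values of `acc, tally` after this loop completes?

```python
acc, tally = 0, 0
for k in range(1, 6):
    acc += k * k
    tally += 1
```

Sum of squares and count
`acc, tally` takes the values: (0, 0) → (1, 0) → (1, 1) → (5, 1) → (5, 2) → (14, 2) → (14, 3) → (30, 3) → (30, 4) → (55, 4) → (55, 5)

Answer: 55, 5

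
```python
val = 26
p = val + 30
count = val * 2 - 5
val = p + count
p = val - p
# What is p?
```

Trace:
`val = 26` → val = 26
`p = val + 30` → p = 56
`count = val * 2 - 5` → count = 47
`val = p + count` → val = 103
`p = val - p` → p = 47
So p = 47

Answer: 47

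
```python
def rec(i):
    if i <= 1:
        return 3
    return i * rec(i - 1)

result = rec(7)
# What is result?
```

rec(7) = 7 * 6 * 5 * 4 * 3 * 2 * 3 = 15120

Answer: 15120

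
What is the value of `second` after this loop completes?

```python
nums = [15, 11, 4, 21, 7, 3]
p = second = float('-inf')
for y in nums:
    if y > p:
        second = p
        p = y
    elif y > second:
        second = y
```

Second largest (with repeats) in [15, 11, 4, 21, 7, 3]
`second` takes the values: -inf → 11 → 15

Answer: 15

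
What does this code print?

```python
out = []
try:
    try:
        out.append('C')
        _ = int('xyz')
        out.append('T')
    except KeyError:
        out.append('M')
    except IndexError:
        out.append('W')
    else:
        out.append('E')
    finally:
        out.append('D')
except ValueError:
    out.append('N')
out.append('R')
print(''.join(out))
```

Execution trace: 'C' (try body) → 'D' (finally) → 'N' (outer except ValueError) → 'R' (after the try/except). Output: CDNR

Answer: CDNR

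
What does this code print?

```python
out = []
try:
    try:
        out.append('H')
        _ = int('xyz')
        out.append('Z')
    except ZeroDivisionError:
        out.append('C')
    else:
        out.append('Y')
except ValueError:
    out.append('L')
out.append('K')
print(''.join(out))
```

Execution trace: 'H' (try body) → 'L' (outer except ValueError) → 'K' (after the try/except). Output: HLK

Answer: HLK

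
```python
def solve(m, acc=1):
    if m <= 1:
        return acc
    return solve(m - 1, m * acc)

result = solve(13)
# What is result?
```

Accumulator trace (n, acc): (13, 1) -> (12, 13) -> (11, 156) -> (10, 1716) -> (9, 17160) -> (8, 154440) -> (7, 1235520) -> (6, 8648640) -> (5, 51891840) -> (4, 259459200) -> (3, 1037836800) -> (2, 3113510400) -> (1, 6227020800) -> return 6227020800

Answer: 6227020800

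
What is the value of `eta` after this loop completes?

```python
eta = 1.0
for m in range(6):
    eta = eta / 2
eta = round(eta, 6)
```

Halving LR 6 times: 1 / 2^6
`eta` takes the values: 1.0 → 0.5 → 0.25 → 0.125 → 0.0625 → 0.03125 → 0.015625

Answer: 0.015625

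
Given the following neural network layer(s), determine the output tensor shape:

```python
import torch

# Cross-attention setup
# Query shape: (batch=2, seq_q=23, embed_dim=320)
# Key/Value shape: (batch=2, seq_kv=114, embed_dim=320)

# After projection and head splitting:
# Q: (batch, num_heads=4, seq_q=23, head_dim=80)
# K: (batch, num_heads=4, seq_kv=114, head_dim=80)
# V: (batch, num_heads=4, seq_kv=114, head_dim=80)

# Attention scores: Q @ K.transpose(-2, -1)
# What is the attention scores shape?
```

Input: (2, 23, 320) -> Output: (2, 4, 23, 114)

Answer: (2, 4, 23, 114)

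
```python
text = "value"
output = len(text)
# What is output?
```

Trace:
`text = "value"` → text = 'value'
`output = len(text)` → output = 5
So output = 5

Answer: 5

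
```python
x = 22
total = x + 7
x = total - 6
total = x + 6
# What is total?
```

Trace:
`x = 22` → x = 22
`total = x + 7` → total = 29
`x = total - 6` → x = 23
`total = x + 6` → total = 29
So total = 29

Answer: 29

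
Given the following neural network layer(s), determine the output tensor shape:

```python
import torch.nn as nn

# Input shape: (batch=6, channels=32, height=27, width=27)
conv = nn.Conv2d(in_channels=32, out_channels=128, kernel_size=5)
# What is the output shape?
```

Input: (6, 32, 27, 27) -> Output: (6, 128, 23, 23)

Answer: (6, 128, 23, 23)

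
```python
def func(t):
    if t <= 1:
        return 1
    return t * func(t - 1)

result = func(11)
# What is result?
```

func(11) = 11 * 10 * 9 * 8 * 7 * 6 * 5 * 4 * 3 * 2 * 1 = 39916800

Answer: 39916800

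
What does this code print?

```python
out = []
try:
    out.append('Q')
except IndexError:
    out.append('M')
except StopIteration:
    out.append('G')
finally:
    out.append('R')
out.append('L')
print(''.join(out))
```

Execution trace: 'Q' (try body, no exception) → 'R' (finally) → 'L' (after the try/except). Output: QRL

Answer: QRL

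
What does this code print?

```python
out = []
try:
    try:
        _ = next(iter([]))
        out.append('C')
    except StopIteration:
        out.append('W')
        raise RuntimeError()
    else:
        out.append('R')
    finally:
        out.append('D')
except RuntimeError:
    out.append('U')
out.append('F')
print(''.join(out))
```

Execution trace: 'W' (except StopIteration) → 'D' (finally) → 'U' (outer except RuntimeError) → 'F' (after the try/except). Output: WDUF

Answer: WDUF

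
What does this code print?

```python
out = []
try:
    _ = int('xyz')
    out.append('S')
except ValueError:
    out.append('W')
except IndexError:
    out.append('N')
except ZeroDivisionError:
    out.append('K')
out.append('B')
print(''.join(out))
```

Execution trace: 'W' (except ValueError) → 'B' (after the try/except). Output: WB

Answer: WB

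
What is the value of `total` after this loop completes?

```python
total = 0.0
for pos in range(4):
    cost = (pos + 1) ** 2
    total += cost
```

Sum of squared losses 1² + 2² + ... + 4²
`total` takes the values: 0.0 → 1.0 → 5.0 → 14.0 → 30.0

Answer: 30.0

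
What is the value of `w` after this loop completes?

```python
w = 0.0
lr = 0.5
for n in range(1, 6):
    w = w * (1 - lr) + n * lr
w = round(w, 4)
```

Moving average with lr=0.5
`w` takes the values: 0.0 → 0.5 → 1.25 → 2.125 → 3.0625 → 4.03125 → 4.0312

Answer: 4.0312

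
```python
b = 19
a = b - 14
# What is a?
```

Trace:
`b = 19` → b = 19
`a = b - 14` → a = 5
So a = 5

Answer: 5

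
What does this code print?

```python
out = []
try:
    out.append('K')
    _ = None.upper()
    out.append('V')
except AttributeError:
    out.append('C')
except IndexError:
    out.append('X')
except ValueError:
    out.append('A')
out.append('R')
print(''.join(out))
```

Execution trace: 'K' (try body) → 'C' (except AttributeError) → 'R' (after the try/except). Output: KCR

Answer: KCR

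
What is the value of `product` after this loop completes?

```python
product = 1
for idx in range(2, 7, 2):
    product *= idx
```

Product of even numbers 2 to 6
`product` takes the values: 1 → 2 → 8 → 48

Answer: 48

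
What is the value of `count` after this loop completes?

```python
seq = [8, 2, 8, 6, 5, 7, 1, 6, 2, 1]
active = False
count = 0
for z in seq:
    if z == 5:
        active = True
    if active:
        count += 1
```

Count elements after first 5 in [8, 2, 8, 6, 5, 7, 1, 6, 2, 1]
`count` takes the values: 0 → 1 → 2 → 3 → 4 → 5 → 6

Answer: 6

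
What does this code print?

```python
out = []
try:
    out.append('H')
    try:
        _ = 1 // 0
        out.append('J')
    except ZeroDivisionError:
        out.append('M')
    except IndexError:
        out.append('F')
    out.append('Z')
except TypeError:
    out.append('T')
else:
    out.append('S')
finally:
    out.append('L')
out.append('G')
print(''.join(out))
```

Execution trace: 'H' (try body) → 'M' (inner except ZeroDivisionError) → 'Z' (try body, no exception) → 'S' (else) → 'L' (finally) → 'G' (after the try/except). Output: HMZSLG

Answer: HMZSLG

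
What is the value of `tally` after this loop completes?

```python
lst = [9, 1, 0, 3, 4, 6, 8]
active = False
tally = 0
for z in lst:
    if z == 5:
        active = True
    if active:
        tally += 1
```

Count elements after first 5 in [9, 1, 0, 3, 4, 6, 8]
`tally` takes the values: 0

Answer: 0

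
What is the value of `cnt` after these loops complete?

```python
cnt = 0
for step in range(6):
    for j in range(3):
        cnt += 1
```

6 * 3 = 18
`cnt` takes the values: 0 → 1 → 2 → 3 → 4 → 5 → 6 → 7 → 8 → 9 → 10 → 11 → 12 → 13 → 14 → 15 → 16 → 17 → 18

Answer: 18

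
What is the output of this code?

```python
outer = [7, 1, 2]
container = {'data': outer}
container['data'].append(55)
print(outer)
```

Key concept: dict holds reference to list.
Step by step:
`outer = [7, 1, 2]` → outer = [7, 1, 2]
`container = {'data': outer}` → container = {'data': [7, 1, 2]}
`container['data'].append(55)` → outer = [7, 1, 2, 55]; container = {'data': [7, 1, 2, 55]}
`print(outer)` → prints [7, 1, 2, 55]

Answer: [7, 1, 2, 55]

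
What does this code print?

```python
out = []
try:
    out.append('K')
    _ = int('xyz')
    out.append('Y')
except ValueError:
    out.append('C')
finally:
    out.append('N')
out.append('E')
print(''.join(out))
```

Execution trace: 'K' (try body) → 'C' (except ValueError) → 'N' (finally) → 'E' (after the try/except). Output: KCNE

Answer: KCNE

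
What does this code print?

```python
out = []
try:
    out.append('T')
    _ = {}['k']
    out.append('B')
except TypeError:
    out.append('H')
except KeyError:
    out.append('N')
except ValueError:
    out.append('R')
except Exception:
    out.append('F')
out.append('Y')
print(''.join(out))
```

Execution trace: 'T' (try body) → 'N' (except KeyError) → 'Y' (after the try/except). Output: TNY

Answer: TNY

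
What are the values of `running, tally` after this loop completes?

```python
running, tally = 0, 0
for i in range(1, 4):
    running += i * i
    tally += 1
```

Sum of squares and count
`running, tally` takes the values: (0, 0) → (1, 0) → (1, 1) → (5, 1) → (5, 2) → (14, 2) → (14, 3)

Answer: 14, 3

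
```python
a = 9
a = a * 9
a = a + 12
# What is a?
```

Trace:
`a = 9` → a = 9
`a = a * 9` → a = 81
`a = a + 12` → a = 93
So a = 93

Answer: 93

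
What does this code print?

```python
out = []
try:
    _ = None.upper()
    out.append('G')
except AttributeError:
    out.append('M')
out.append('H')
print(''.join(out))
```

Execution trace: 'M' (except AttributeError) → 'H' (after the try/except). Output: MH

Answer: MH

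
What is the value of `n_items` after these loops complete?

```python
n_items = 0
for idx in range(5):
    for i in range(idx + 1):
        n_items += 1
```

Triangle: 1 + 2 + ... + 5
`n_items` takes the values: 0 → 1 → 2 → 3 → 4 → 5 → 6 → 7 → 8 → 9 → 10 → 11 → 12 → 13 → 14 → 15

Answer: 15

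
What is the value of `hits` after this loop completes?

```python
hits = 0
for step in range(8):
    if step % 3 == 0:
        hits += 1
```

Count numbers divisible by 3 in range(8)
`hits` takes the values: 0 → 1 → 2 → 3

Answer: 3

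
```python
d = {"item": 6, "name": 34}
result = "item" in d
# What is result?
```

Trace:
`d = {"item": 6, "name": 34}` → d = {'item': 6, 'name': 34}
`result = "item" in d` → result = True
So result = True

Answer: True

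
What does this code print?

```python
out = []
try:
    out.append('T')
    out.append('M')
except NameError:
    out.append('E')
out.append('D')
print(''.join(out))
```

Execution trace: 'T' (try body) → 'M' (try body, no exception) → 'D' (after the try/except). Output: TMD

Answer: TMD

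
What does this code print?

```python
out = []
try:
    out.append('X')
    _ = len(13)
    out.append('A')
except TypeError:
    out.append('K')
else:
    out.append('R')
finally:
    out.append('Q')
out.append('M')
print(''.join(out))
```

Execution trace: 'X' (try body) → 'K' (except TypeError) → 'Q' (finally) → 'M' (after the try/except). Output: XKQM

Answer: XKQM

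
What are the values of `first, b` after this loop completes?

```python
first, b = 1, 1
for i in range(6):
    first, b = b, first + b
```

Fibonacci: after 6 iterations
`first, b` takes the values: (1, 1) → (1, 2) → (2, 3) → (3, 5) → (5, 8) → (8, 13) → (13, 21)

Answer: 13, 21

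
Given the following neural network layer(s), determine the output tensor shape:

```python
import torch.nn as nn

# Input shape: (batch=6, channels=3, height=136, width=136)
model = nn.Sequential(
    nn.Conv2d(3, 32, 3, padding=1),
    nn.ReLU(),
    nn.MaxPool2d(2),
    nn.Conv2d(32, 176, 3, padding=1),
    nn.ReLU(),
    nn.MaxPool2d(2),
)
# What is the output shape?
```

Input: (6, 3, 136, 136) -> after first Conv2d: (6, 32, 136, 136) -> after first MaxPool2d: (6, 32, 68, 68) -> after second Conv2d: (6, 176, 68, 68) -> Output: (6, 176, 34, 34)

Answer: (6, 176, 34, 34)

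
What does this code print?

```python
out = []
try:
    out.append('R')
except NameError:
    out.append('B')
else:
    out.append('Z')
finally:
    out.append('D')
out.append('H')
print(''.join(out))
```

Execution trace: 'R' (try body, no exception) → 'Z' (else) → 'D' (finally) → 'H' (after the try/except). Output: RZDH

Answer: RZDH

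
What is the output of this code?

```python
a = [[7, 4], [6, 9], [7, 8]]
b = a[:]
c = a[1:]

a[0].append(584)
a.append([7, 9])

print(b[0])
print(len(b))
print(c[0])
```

Key concept: slice with nested mutation.
Step by step:
`a = [[7, 4], [6, 9], [7, 8]]` → a = [[7, 4], [6, 9], [7, 8]]
`b = a[:]` → b = [[7, 4], [6, 9], [7, 8]]
`c = a[1:]` → c = [[6, 9], [7, 8]]
`a[0].append(584)` → a = [[7, 4, 584], [6, 9], [7, 8]]; b = [[7, 4, 584], [6, 9], [7, 8]]
`a.append([7, 9])` → a = [[7, 4, 584], [6, 9], [7, 8], [7, 9]]
`print(b[0])` → prints [7, 4, 584]
`print(len(b))` → prints 3
`print(c[0])` → prints [6, 9]

Answer:
[7, 4, 584]
3
[6, 9]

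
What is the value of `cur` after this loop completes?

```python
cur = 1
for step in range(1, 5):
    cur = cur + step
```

Start at 1, add 1 through 4
`cur` takes the values: 1 → 2 → 4 → 7 → 11

Answer: 11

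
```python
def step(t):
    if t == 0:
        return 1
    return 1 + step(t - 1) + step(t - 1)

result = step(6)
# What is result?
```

step(t) = 1 + 2·step(t-1), step(0)=1. Closed form: (1+1)·2^6 - 1 = 127.

Answer: 127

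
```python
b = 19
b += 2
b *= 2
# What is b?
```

Trace:
`b = 19` → b = 19
`b += 2` → b = 21
`b *= 2` → b = 42
So b = 42

Answer: 42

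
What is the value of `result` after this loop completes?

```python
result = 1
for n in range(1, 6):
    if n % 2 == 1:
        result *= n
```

Product of odd numbers 1 to 5
`result` takes the values: 1 → 3 → 15

Answer: 15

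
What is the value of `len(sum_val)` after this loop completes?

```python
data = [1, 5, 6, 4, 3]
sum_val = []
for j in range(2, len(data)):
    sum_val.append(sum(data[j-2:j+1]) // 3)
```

Number of 3-element averages
`sum_val` takes the values: [] → [4] → [4, 5] → [4, 5, 4]
So `len(sum_val)` = 3

Answer: 3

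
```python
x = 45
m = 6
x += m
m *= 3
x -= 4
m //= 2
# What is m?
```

Trace:
`x = 45` → x = 45
`m = 6` → m = 6
`x += m` → x = 51
`m *= 3` → m = 18
`x -= 4` → x = 47
`m //= 2` → m = 9
So m = 9

Answer: 9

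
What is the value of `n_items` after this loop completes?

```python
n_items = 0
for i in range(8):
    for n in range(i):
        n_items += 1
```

Triangle number: 0+1+2+...+7
`n_items` takes the values: 0 → 1 → 2 → 3 → 4 → 5 → 6 → 7 → 8 → 9 → 10 → 11 → 12 → 13 → 14 → 15 → 16 → 17 → 18 → 19 → 20 → 21 → 22 → 23 → 24 → 25 → 26 → 27 → 28

Answer: 28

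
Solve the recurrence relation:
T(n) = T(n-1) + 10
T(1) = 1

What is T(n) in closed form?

Unrolling: T(n) = T(1) + 10·(n-1) = 1 + 10(n-1) = 10n - 9.

Answer: T(n) = 10n - 9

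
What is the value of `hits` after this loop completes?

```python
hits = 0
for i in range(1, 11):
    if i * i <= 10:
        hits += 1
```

Count numbers where i² ≤ 10
`hits` takes the values: 0 → 1 → 2 → 3

Answer: 3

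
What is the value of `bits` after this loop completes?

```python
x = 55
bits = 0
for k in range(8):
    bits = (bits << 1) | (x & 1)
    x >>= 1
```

Reverse lowest 8 bits of 55
`bits` takes the values: 0 → 1 → 3 → 7 → 14 → 29 → 59 → 118 → 236

Answer: 236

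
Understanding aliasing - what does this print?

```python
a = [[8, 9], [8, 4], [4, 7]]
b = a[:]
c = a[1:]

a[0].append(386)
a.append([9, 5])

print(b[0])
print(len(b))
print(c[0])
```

Key concept: slice with nested mutation.
Step by step:
`a = [[8, 9], [8, 4], [4, 7]]` → a = [[8, 9], [8, 4], [4, 7]]
`b = a[:]` → b = [[8, 9], [8, 4], [4, 7]]
`c = a[1:]` → c = [[8, 4], [4, 7]]
`a[0].append(386)` → a = [[8, 9, 386], [8, 4], [4, 7]]; b = [[8, 9, 386], [8, 4], [4, 7]]
`a.append([9, 5])` → a = [[8, 9, 386], [8, 4], [4, 7], [9, 5]]
`print(b[0])` → prints [8, 9, 386]
`print(len(b))` → prints 3
`print(c[0])` → prints [8, 4]

Answer:
[8, 9, 386]
3
[8, 4]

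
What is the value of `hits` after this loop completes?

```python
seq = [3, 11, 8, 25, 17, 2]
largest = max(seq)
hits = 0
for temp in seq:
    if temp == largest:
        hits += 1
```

Count of max value 25 in [3, 11, 8, 25, 17, 2]
`hits` takes the values: 0 → 1

Answer: 1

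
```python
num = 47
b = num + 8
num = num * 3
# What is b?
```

Trace:
`num = 47` → num = 47
`b = num + 8` → b = 55
`num = num * 3` → num = 141
So b = 55

Answer: 55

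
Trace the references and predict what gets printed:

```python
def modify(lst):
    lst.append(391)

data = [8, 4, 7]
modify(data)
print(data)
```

Key concept: function modifies passed list.
Step by step:
`data = [8, 4, 7]` → data = [8, 4, 7]
`modify(data)` → data = [8, 4, 7, 391]
`print(data)` → prints [8, 4, 7, 391]

Answer: [8, 4, 7, 391]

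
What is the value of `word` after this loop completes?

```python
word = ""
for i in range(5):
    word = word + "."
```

Repeat '.' 5 times
`word` takes the values: "" → "." → ".." → "..." → "...." → "....."

Answer: "....."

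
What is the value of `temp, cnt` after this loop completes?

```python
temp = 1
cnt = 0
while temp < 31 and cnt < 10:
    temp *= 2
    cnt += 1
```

Double until >= 31 or 10 iterations
`temp, cnt` takes the values: (1, 0) → (2, 0) → (2, 1) → (4, 1) → (4, 2) → (8, 2) → (8, 3) → (16, 3) → (16, 4) → (32, 4) → (32, 5)

Answer: 32, 5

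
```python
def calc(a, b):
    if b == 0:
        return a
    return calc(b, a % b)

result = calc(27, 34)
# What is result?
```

calc(27, 34) -> calc(34, 27) -> calc(27, 7) -> calc(7, 6) -> calc(6, 1) -> calc(1, 0) -> 1

Answer: 1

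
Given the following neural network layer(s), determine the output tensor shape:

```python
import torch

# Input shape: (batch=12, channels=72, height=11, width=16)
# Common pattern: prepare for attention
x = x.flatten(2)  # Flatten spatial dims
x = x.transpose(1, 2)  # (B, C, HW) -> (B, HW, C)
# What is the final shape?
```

Input: (12, 72, 11, 16) -> after flatten(2): (12, 72, 176) -> Output: (12, 176, 72)

Answer: (12, 176, 72)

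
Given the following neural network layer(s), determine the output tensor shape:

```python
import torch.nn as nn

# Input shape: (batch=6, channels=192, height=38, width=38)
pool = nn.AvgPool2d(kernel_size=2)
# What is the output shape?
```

Input: (6, 192, 38, 38) -> Output: (6, 192, 19, 19)

Answer: (6, 192, 19, 19)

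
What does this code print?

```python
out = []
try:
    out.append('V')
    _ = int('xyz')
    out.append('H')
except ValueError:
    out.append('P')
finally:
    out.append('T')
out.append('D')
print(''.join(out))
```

Execution trace: 'V' (try body) → 'P' (except ValueError) → 'T' (finally) → 'D' (after the try/except). Output: VPTD

Answer: VPTD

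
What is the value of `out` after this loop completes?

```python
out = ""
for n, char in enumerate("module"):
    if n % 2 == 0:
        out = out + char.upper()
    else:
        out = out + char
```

Uppercase even positions in 'module'
`out` takes the values: "" → "M" → "Mo" → "MoD" → "MoDu" → "MoDuL" → "MoDuLe"

Answer: "MoDuLe"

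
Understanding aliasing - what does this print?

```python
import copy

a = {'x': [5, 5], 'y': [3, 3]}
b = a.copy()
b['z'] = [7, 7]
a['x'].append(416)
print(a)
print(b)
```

Key concept: shallow copy of dict with mutable values.
Step by step:
`a = {'x': [5, 5], 'y': [3, 3]}` → a = {'x': [5, 5], 'y': [3, 3]}
`b = a.copy()` → b = {'x': [5, 5], 'y': [3, 3]}
`b['z'] = [7, 7]` → b = {'x': [5, 5], 'y': [3, 3], 'z': [7, 7]}
`a['x'].append(416)` → a = {'x': [5, 5, 416], 'y': [3, 3]}; b = {'x': [5, 5, 416], 'y': [3, 3], 'z': [7, 7]}
`print(a)` → prints {'x': [5, 5, 416], 'y': [3, 3]}
`print(b)` → prints {'x': [5, 5, 416], 'y': [3, 3], 'z': [7, 7]}

Answer:
{'x': [5, 5, 416], 'y': [3, 3]}
{'x': [5, 5, 416], 'y': [3, 3], 'z': [7, 7]}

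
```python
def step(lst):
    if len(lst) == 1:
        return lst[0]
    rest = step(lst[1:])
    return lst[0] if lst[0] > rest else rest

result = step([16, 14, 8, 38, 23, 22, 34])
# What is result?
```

Recursive max over [16, 14, 8, 38, 23, 22, 34] = 38

Answer: 38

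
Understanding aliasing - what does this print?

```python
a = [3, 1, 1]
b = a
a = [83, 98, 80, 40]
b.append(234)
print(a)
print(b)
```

Key concept: rebinding vs mutation: a is rebound to a new list, b still points at the original.
Step by step:
`a = [3, 1, 1]` → a = [3, 1, 1]
`b = a` → b = [3, 1, 1] (same object as a)
`a = [83, 98, 80, 40]` → a = [83, 98, 80, 40]
`b.append(234)` → b = [3, 1, 1, 234]
`print(a)` → prints [83, 98, 80, 40]
`print(b)` → prints [3, 1, 1, 234]

Answer:
[83, 98, 80, 40]
[3, 1, 1, 234]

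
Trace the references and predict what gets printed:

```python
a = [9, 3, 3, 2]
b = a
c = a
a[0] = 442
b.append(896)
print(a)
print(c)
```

Key concept: multiple aliases.
Step by step:
`a = [9, 3, 3, 2]` → a = [9, 3, 3, 2]
`b = a` → b = [9, 3, 3, 2] (same object as a)
`c = a` → c = [9, 3, 3, 2] (same object as a, b)
`a[0] = 442` → a = [442, 3, 3, 2] (same object as b, c); b = [442, 3, 3, 2] (same object as a, c); c = [442, 3, 3, 2] (same object as a, b)
`b.append(896)` → a = [442, 3, 3, 2, 896] (same object as b, c); b = [442, 3, 3, 2, 896] (same object as a, c); c = [442, 3, 3, 2, 896] (same object as a, b)
`print(a)` → prints [442, 3, 3, 2, 896]
`print(c)` → prints [442, 3, 3, 2, 896]

Answer:
[442, 3, 3, 2, 896]
[442, 3, 3, 2, 896]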